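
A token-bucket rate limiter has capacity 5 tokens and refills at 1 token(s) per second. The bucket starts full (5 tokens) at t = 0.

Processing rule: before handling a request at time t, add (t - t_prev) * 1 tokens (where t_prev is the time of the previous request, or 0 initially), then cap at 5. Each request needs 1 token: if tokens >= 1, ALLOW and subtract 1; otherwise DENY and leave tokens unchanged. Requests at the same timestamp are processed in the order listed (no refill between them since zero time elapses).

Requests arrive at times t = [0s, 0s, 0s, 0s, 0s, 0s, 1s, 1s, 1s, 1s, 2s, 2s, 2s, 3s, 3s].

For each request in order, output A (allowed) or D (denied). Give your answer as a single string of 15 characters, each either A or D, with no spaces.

Simulating step by step:
  req#1 t=0s: ALLOW
  req#2 t=0s: ALLOW
  req#3 t=0s: ALLOW
  req#4 t=0s: ALLOW
  req#5 t=0s: ALLOW
  req#6 t=0s: DENY
  req#7 t=1s: ALLOW
  req#8 t=1s: DENY
  req#9 t=1s: DENY
  req#10 t=1s: DENY
  req#11 t=2s: ALLOW
  req#12 t=2s: DENY
  req#13 t=2s: DENY
  req#14 t=3s: ALLOW
  req#15 t=3s: DENY

Answer: AAAAADADDDADDAD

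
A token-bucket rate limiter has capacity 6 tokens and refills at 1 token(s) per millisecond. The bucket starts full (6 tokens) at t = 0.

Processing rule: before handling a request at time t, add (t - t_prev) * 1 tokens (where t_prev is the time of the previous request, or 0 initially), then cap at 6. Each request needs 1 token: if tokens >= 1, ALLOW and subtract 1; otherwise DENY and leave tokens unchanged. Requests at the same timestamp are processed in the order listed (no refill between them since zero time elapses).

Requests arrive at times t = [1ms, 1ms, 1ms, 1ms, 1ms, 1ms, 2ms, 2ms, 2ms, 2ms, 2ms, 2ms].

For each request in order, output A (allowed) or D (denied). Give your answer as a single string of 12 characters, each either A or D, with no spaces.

Simulating step by step:
  req#1 t=1ms: ALLOW
  req#2 t=1ms: ALLOW
  req#3 t=1ms: ALLOW
  req#4 t=1ms: ALLOW
  req#5 t=1ms: ALLOW
  req#6 t=1ms: ALLOW
  req#7 t=2ms: ALLOW
  req#8 t=2ms: DENY
  req#9 t=2ms: DENY
  req#10 t=2ms: DENY
  req#11 t=2ms: DENY
  req#12 t=2ms: DENY

Answer: AAAAAAADDDDD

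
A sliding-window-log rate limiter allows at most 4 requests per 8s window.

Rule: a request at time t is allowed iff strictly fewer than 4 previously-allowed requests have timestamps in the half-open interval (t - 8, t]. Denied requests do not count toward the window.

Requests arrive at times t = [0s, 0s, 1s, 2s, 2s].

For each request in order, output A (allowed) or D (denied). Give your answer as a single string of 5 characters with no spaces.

Tracking allowed requests in the window:
  req#1 t=0s: ALLOW
  req#2 t=0s: ALLOW
  req#3 t=1s: ALLOW
  req#4 t=2s: ALLOW
  req#5 t=2s: DENY

Answer: AAAAD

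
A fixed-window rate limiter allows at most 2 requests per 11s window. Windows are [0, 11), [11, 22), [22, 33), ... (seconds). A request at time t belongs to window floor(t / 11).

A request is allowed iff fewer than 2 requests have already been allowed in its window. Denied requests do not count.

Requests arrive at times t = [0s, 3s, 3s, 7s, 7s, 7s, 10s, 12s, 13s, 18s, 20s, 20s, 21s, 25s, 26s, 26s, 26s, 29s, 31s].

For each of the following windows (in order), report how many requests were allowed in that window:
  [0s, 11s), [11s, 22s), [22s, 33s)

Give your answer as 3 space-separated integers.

Answer: 2 2 2

Derivation:
Processing requests:
  req#1 t=0s (window 0): ALLOW
  req#2 t=3s (window 0): ALLOW
  req#3 t=3s (window 0): DENY
  req#4 t=7s (window 0): DENY
  req#5 t=7s (window 0): DENY
  req#6 t=7s (window 0): DENY
  req#7 t=10s (window 0): DENY
  req#8 t=12s (window 1): ALLOW
  req#9 t=13s (window 1): ALLOW
  req#10 t=18s (window 1): DENY
  req#11 t=20s (window 1): DENY
  req#12 t=20s (window 1): DENY
  req#13 t=21s (window 1): DENY
  req#14 t=25s (window 2): ALLOW
  req#15 t=26s (window 2): ALLOW
  req#16 t=26s (window 2): DENY
  req#17 t=26s (window 2): DENY
  req#18 t=29s (window 2): DENY
  req#19 t=31s (window 2): DENY

Allowed counts by window: 2 2 2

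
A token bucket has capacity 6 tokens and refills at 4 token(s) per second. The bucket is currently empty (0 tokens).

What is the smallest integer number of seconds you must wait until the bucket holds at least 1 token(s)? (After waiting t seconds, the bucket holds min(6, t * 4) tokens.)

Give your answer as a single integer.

Answer: 1

Derivation:
Need t * 4 >= 1, so t >= 1/4.
Smallest integer t = ceil(1/4) = 1.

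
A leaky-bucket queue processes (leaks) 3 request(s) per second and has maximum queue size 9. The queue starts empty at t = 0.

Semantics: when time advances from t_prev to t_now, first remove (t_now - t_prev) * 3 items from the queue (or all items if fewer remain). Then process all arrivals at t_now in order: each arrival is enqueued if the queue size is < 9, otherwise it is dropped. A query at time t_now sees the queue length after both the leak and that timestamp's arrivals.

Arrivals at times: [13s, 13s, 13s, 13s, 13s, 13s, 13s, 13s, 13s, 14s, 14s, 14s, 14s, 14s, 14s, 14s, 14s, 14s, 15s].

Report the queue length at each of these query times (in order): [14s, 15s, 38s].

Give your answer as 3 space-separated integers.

Queue lengths at query times:
  query t=14s: backlog = 9
  query t=15s: backlog = 7
  query t=38s: backlog = 0

Answer: 9 7 0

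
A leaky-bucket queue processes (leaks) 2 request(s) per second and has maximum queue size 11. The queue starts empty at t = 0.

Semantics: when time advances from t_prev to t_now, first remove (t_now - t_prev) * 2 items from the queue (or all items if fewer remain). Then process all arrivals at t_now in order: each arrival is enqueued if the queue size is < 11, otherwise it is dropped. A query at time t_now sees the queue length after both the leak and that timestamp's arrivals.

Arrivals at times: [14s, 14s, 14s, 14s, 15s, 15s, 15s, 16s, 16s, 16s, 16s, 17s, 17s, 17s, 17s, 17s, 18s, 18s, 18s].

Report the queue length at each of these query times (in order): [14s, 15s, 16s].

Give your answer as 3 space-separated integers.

Queue lengths at query times:
  query t=14s: backlog = 4
  query t=15s: backlog = 5
  query t=16s: backlog = 7

Answer: 4 5 7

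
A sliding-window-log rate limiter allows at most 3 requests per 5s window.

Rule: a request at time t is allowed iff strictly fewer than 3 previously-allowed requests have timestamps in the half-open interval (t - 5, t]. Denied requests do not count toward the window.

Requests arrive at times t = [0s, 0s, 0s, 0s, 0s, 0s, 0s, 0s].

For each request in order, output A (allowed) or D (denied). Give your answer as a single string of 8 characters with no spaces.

Tracking allowed requests in the window:
  req#1 t=0s: ALLOW
  req#2 t=0s: ALLOW
  req#3 t=0s: ALLOW
  req#4 t=0s: DENY
  req#5 t=0s: DENY
  req#6 t=0s: DENY
  req#7 t=0s: DENY
  req#8 t=0s: DENY

Answer: AAADDDDD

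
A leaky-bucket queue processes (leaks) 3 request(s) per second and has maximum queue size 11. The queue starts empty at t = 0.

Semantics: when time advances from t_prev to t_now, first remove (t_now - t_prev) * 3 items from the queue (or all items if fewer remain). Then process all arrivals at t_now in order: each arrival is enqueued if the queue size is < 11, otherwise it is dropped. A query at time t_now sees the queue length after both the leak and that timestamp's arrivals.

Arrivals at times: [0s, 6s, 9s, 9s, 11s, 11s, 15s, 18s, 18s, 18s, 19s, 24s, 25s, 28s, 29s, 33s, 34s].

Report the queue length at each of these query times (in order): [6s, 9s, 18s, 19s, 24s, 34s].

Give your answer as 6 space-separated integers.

Answer: 1 2 3 1 1 1

Derivation:
Queue lengths at query times:
  query t=6s: backlog = 1
  query t=9s: backlog = 2
  query t=18s: backlog = 3
  query t=19s: backlog = 1
  query t=24s: backlog = 1
  query t=34s: backlog = 1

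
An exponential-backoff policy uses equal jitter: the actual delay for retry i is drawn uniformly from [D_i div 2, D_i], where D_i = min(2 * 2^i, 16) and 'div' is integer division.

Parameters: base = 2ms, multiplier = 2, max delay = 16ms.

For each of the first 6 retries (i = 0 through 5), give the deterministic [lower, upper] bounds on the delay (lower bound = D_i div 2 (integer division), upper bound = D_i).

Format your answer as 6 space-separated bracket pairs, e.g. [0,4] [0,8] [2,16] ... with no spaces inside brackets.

Answer: [1,2] [2,4] [4,8] [8,16] [8,16] [8,16]

Derivation:
Computing bounds per retry:
  i=0: D_i=min(2*2^0,16)=2, bounds=[1,2]
  i=1: D_i=min(2*2^1,16)=4, bounds=[2,4]
  i=2: D_i=min(2*2^2,16)=8, bounds=[4,8]
  i=3: D_i=min(2*2^3,16)=16, bounds=[8,16]
  i=4: D_i=min(2*2^4,16)=16, bounds=[8,16]
  i=5: D_i=min(2*2^5,16)=16, bounds=[8,16]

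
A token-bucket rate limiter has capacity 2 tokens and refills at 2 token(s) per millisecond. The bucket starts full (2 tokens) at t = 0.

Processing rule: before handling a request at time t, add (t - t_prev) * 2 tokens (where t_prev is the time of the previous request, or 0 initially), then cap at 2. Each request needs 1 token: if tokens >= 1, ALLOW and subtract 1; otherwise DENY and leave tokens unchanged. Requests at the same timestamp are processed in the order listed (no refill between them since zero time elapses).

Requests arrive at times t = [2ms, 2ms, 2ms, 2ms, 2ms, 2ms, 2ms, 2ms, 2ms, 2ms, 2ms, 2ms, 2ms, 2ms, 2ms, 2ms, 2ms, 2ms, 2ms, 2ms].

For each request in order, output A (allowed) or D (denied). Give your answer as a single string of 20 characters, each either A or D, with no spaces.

Simulating step by step:
  req#1 t=2ms: ALLOW
  req#2 t=2ms: ALLOW
  req#3 t=2ms: DENY
  req#4 t=2ms: DENY
  req#5 t=2ms: DENY
  req#6 t=2ms: DENY
  req#7 t=2ms: DENY
  req#8 t=2ms: DENY
  req#9 t=2ms: DENY
  req#10 t=2ms: DENY
  req#11 t=2ms: DENY
  req#12 t=2ms: DENY
  req#13 t=2ms: DENY
  req#14 t=2ms: DENY
  req#15 t=2ms: DENY
  req#16 t=2ms: DENY
  req#17 t=2ms: DENY
  req#18 t=2ms: DENY
  req#19 t=2ms: DENY
  req#20 t=2ms: DENY

Answer: AADDDDDDDDDDDDDDDDDD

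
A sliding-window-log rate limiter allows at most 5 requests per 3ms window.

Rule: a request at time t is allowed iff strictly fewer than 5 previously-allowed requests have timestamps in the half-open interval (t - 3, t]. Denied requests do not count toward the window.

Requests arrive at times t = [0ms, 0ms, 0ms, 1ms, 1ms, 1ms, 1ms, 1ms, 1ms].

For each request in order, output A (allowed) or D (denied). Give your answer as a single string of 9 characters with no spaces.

Answer: AAAAADDDD

Derivation:
Tracking allowed requests in the window:
  req#1 t=0ms: ALLOW
  req#2 t=0ms: ALLOW
  req#3 t=0ms: ALLOW
  req#4 t=1ms: ALLOW
  req#5 t=1ms: ALLOW
  req#6 t=1ms: DENY
  req#7 t=1ms: DENY
  req#8 t=1ms: DENY
  req#9 t=1ms: DENY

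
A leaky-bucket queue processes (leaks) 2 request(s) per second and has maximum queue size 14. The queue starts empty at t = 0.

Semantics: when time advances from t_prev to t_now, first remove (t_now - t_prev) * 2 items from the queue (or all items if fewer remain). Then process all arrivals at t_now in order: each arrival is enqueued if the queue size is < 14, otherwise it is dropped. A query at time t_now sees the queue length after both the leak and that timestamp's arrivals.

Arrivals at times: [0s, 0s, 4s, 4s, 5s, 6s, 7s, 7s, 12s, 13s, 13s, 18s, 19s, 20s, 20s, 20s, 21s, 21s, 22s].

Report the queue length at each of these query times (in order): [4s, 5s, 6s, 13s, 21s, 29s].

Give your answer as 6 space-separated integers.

Queue lengths at query times:
  query t=4s: backlog = 2
  query t=5s: backlog = 1
  query t=6s: backlog = 1
  query t=13s: backlog = 2
  query t=21s: backlog = 3
  query t=29s: backlog = 0

Answer: 2 1 1 2 3 0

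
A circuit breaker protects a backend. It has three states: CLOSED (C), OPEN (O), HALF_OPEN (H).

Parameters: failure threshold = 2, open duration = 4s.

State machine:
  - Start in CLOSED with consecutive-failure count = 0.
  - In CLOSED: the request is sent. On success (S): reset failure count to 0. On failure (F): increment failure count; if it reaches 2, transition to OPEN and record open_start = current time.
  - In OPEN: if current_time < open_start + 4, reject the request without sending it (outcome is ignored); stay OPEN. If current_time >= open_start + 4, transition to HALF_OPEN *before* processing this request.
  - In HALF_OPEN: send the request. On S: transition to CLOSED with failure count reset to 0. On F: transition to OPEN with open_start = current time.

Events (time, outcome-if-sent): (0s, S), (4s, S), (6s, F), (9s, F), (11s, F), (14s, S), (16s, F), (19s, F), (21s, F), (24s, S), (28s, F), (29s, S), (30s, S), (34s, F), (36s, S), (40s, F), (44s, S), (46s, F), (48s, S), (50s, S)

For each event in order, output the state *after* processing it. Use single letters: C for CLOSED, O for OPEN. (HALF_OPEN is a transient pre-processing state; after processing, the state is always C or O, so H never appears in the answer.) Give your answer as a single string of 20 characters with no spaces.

Answer: CCCOOCCOOCCCCCCCCCCC

Derivation:
State after each event:
  event#1 t=0s outcome=S: state=CLOSED
  event#2 t=4s outcome=S: state=CLOSED
  event#3 t=6s outcome=F: state=CLOSED
  event#4 t=9s outcome=F: state=OPEN
  event#5 t=11s outcome=F: state=OPEN
  event#6 t=14s outcome=S: state=CLOSED
  event#7 t=16s outcome=F: state=CLOSED
  event#8 t=19s outcome=F: state=OPEN
  event#9 t=21s outcome=F: state=OPEN
  event#10 t=24s outcome=S: state=CLOSED
  event#11 t=28s outcome=F: state=CLOSED
  event#12 t=29s outcome=S: state=CLOSED
  event#13 t=30s outcome=S: state=CLOSED
  event#14 t=34s outcome=F: state=CLOSED
  event#15 t=36s outcome=S: state=CLOSED
  event#16 t=40s outcome=F: state=CLOSED
  event#17 t=44s outcome=S: state=CLOSED
  event#18 t=46s outcome=F: state=CLOSED
  event#19 t=48s outcome=S: state=CLOSED
  event#20 t=50s outcome=S: state=CLOSED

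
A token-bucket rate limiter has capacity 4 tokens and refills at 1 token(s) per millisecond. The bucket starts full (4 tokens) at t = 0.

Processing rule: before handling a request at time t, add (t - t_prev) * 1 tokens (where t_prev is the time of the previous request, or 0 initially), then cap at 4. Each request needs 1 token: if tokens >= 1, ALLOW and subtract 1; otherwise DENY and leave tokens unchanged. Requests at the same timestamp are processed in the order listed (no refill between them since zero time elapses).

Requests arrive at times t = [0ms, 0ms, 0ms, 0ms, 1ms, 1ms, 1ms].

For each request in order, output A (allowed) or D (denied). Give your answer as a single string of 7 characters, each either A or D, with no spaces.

Answer: AAAAADD

Derivation:
Simulating step by step:
  req#1 t=0ms: ALLOW
  req#2 t=0ms: ALLOW
  req#3 t=0ms: ALLOW
  req#4 t=0ms: ALLOW
  req#5 t=1ms: ALLOW
  req#6 t=1ms: DENY
  req#7 t=1ms: DENY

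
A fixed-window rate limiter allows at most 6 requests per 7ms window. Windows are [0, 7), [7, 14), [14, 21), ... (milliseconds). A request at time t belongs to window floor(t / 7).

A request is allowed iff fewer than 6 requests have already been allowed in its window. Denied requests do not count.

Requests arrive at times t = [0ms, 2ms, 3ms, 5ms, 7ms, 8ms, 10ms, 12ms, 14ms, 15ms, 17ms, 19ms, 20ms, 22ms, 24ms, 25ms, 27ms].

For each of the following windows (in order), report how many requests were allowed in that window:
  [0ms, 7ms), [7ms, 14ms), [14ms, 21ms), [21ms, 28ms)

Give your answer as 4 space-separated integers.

Answer: 4 4 5 4

Derivation:
Processing requests:
  req#1 t=0ms (window 0): ALLOW
  req#2 t=2ms (window 0): ALLOW
  req#3 t=3ms (window 0): ALLOW
  req#4 t=5ms (window 0): ALLOW
  req#5 t=7ms (window 1): ALLOW
  req#6 t=8ms (window 1): ALLOW
  req#7 t=10ms (window 1): ALLOW
  req#8 t=12ms (window 1): ALLOW
  req#9 t=14ms (window 2): ALLOW
  req#10 t=15ms (window 2): ALLOW
  req#11 t=17ms (window 2): ALLOW
  req#12 t=19ms (window 2): ALLOW
  req#13 t=20ms (window 2): ALLOW
  req#14 t=22ms (window 3): ALLOW
  req#15 t=24ms (window 3): ALLOW
  req#16 t=25ms (window 3): ALLOW
  req#17 t=27ms (window 3): ALLOW

Allowed counts by window: 4 4 5 4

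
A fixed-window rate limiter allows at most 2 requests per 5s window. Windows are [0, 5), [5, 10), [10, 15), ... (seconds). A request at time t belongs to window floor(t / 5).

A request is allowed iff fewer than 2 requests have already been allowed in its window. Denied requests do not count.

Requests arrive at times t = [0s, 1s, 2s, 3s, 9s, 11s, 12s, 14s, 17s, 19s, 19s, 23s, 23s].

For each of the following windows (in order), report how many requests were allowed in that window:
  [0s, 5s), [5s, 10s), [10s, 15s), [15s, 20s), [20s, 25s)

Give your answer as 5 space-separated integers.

Answer: 2 1 2 2 2

Derivation:
Processing requests:
  req#1 t=0s (window 0): ALLOW
  req#2 t=1s (window 0): ALLOW
  req#3 t=2s (window 0): DENY
  req#4 t=3s (window 0): DENY
  req#5 t=9s (window 1): ALLOW
  req#6 t=11s (window 2): ALLOW
  req#7 t=12s (window 2): ALLOW
  req#8 t=14s (window 2): DENY
  req#9 t=17s (window 3): ALLOW
  req#10 t=19s (window 3): ALLOW
  req#11 t=19s (window 3): DENY
  req#12 t=23s (window 4): ALLOW
  req#13 t=23s (window 4): ALLOW

Allowed counts by window: 2 1 2 2 2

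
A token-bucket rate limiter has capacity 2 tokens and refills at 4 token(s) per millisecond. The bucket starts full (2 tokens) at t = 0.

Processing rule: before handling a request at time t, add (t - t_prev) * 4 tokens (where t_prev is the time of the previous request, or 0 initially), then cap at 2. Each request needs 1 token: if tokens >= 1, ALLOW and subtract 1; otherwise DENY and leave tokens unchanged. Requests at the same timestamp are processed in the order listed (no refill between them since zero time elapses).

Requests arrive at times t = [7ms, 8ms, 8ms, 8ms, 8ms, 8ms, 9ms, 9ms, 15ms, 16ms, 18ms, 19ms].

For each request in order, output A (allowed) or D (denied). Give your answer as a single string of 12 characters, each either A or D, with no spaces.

Simulating step by step:
  req#1 t=7ms: ALLOW
  req#2 t=8ms: ALLOW
  req#3 t=8ms: ALLOW
  req#4 t=8ms: DENY
  req#5 t=8ms: DENY
  req#6 t=8ms: DENY
  req#7 t=9ms: ALLOW
  req#8 t=9ms: ALLOW
  req#9 t=15ms: ALLOW
  req#10 t=16ms: ALLOW
  req#11 t=18ms: ALLOW
  req#12 t=19ms: ALLOW

Answer: AAADDDAAAAAA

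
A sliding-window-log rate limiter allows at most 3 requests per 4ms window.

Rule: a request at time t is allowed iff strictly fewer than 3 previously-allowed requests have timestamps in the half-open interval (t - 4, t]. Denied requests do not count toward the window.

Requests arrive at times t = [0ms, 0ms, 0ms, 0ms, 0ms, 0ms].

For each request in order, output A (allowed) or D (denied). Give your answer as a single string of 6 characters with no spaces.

Answer: AAADDD

Derivation:
Tracking allowed requests in the window:
  req#1 t=0ms: ALLOW
  req#2 t=0ms: ALLOW
  req#3 t=0ms: ALLOW
  req#4 t=0ms: DENY
  req#5 t=0ms: DENY
  req#6 t=0ms: DENY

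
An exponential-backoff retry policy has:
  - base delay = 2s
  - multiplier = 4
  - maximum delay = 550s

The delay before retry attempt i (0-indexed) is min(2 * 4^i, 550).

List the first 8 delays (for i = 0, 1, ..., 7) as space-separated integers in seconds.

Computing each delay:
  i=0: min(2*4^0, 550) = 2
  i=1: min(2*4^1, 550) = 8
  i=2: min(2*4^2, 550) = 32
  i=3: min(2*4^3, 550) = 128
  i=4: min(2*4^4, 550) = 512
  i=5: min(2*4^5, 550) = 550
  i=6: min(2*4^6, 550) = 550
  i=7: min(2*4^7, 550) = 550

Answer: 2 8 32 128 512 550 550 550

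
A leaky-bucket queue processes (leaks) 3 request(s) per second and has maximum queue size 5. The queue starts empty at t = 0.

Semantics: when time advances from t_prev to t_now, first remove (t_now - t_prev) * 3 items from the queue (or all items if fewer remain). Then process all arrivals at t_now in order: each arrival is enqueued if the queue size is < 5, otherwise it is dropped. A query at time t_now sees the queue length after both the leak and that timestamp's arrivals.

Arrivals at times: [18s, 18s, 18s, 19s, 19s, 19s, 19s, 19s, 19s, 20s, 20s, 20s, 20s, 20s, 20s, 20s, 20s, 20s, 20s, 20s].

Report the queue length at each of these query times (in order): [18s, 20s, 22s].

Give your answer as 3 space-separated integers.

Answer: 3 5 0

Derivation:
Queue lengths at query times:
  query t=18s: backlog = 3
  query t=20s: backlog = 5
  query t=22s: backlog = 0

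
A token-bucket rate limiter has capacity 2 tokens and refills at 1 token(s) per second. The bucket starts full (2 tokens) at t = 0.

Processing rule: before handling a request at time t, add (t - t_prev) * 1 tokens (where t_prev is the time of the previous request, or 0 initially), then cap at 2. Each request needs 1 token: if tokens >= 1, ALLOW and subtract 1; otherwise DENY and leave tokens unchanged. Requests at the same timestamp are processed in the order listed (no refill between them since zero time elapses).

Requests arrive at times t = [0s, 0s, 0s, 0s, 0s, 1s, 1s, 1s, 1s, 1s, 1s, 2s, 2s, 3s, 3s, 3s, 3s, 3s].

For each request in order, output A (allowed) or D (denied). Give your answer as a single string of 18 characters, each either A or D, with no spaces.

Simulating step by step:
  req#1 t=0s: ALLOW
  req#2 t=0s: ALLOW
  req#3 t=0s: DENY
  req#4 t=0s: DENY
  req#5 t=0s: DENY
  req#6 t=1s: ALLOW
  req#7 t=1s: DENY
  req#8 t=1s: DENY
  req#9 t=1s: DENY
  req#10 t=1s: DENY
  req#11 t=1s: DENY
  req#12 t=2s: ALLOW
  req#13 t=2s: DENY
  req#14 t=3s: ALLOW
  req#15 t=3s: DENY
  req#16 t=3s: DENY
  req#17 t=3s: DENY
  req#18 t=3s: DENY

Answer: AADDDADDDDDADADDDD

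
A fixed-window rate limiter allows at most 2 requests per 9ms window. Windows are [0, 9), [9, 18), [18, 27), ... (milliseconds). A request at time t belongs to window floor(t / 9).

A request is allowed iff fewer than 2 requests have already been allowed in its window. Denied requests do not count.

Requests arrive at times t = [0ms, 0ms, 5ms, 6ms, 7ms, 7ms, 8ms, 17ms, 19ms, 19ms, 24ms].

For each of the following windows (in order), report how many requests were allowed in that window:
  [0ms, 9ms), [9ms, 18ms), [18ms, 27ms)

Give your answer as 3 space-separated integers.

Processing requests:
  req#1 t=0ms (window 0): ALLOW
  req#2 t=0ms (window 0): ALLOW
  req#3 t=5ms (window 0): DENY
  req#4 t=6ms (window 0): DENY
  req#5 t=7ms (window 0): DENY
  req#6 t=7ms (window 0): DENY
  req#7 t=8ms (window 0): DENY
  req#8 t=17ms (window 1): ALLOW
  req#9 t=19ms (window 2): ALLOW
  req#10 t=19ms (window 2): ALLOW
  req#11 t=24ms (window 2): DENY

Allowed counts by window: 2 1 2

Answer: 2 1 2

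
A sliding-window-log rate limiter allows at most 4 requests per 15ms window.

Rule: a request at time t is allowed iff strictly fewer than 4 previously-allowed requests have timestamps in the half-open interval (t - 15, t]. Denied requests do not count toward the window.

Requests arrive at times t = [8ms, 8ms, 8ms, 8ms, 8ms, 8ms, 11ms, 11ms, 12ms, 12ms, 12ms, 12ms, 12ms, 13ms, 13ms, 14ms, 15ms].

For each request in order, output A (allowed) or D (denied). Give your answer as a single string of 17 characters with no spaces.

Tracking allowed requests in the window:
  req#1 t=8ms: ALLOW
  req#2 t=8ms: ALLOW
  req#3 t=8ms: ALLOW
  req#4 t=8ms: ALLOW
  req#5 t=8ms: DENY
  req#6 t=8ms: DENY
  req#7 t=11ms: DENY
  req#8 t=11ms: DENY
  req#9 t=12ms: DENY
  req#10 t=12ms: DENY
  req#11 t=12ms: DENY
  req#12 t=12ms: DENY
  req#13 t=12ms: DENY
  req#14 t=13ms: DENY
  req#15 t=13ms: DENY
  req#16 t=14ms: DENY
  req#17 t=15ms: DENY

Answer: AAAADDDDDDDDDDDDD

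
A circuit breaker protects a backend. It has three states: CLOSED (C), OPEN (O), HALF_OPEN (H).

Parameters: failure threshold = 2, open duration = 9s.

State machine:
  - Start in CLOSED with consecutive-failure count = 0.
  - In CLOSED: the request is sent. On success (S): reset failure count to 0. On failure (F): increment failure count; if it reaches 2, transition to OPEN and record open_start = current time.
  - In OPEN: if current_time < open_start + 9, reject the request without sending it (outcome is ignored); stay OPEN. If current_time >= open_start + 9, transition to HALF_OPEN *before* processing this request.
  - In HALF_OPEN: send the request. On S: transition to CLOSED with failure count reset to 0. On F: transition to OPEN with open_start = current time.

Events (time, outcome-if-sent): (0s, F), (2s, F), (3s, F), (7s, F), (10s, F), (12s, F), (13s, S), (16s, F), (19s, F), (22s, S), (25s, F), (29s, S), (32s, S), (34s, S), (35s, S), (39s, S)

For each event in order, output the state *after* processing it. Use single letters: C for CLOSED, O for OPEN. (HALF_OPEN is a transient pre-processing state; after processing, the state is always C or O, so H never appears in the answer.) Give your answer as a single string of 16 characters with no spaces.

State after each event:
  event#1 t=0s outcome=F: state=CLOSED
  event#2 t=2s outcome=F: state=OPEN
  event#3 t=3s outcome=F: state=OPEN
  event#4 t=7s outcome=F: state=OPEN
  event#5 t=10s outcome=F: state=OPEN
  event#6 t=12s outcome=F: state=OPEN
  event#7 t=13s outcome=S: state=OPEN
  event#8 t=16s outcome=F: state=OPEN
  event#9 t=19s outcome=F: state=OPEN
  event#10 t=22s outcome=S: state=CLOSED
  event#11 t=25s outcome=F: state=CLOSED
  event#12 t=29s outcome=S: state=CLOSED
  event#13 t=32s outcome=S: state=CLOSED
  event#14 t=34s outcome=S: state=CLOSED
  event#15 t=35s outcome=S: state=CLOSED
  event#16 t=39s outcome=S: state=CLOSED

Answer: COOOOOOOOCCCCCCC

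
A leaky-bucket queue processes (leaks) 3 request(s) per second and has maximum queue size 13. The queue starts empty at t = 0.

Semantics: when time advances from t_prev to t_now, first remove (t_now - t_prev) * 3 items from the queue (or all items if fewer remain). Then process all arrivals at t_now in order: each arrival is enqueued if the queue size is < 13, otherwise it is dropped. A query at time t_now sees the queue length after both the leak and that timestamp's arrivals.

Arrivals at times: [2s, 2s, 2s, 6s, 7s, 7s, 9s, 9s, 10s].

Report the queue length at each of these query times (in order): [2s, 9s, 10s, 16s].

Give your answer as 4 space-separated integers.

Queue lengths at query times:
  query t=2s: backlog = 3
  query t=9s: backlog = 2
  query t=10s: backlog = 1
  query t=16s: backlog = 0

Answer: 3 2 1 0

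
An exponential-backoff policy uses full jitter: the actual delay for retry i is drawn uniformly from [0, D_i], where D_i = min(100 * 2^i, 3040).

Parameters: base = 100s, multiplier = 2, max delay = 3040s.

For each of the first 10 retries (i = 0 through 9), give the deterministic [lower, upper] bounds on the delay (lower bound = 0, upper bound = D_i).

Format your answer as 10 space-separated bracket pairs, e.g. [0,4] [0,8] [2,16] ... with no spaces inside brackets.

Computing bounds per retry:
  i=0: D_i=min(100*2^0,3040)=100, bounds=[0,100]
  i=1: D_i=min(100*2^1,3040)=200, bounds=[0,200]
  i=2: D_i=min(100*2^2,3040)=400, bounds=[0,400]
  i=3: D_i=min(100*2^3,3040)=800, bounds=[0,800]
  i=4: D_i=min(100*2^4,3040)=1600, bounds=[0,1600]
  i=5: D_i=min(100*2^5,3040)=3040, bounds=[0,3040]
  i=6: D_i=min(100*2^6,3040)=3040, bounds=[0,3040]
  i=7: D_i=min(100*2^7,3040)=3040, bounds=[0,3040]
  i=8: D_i=min(100*2^8,3040)=3040, bounds=[0,3040]
  i=9: D_i=min(100*2^9,3040)=3040, bounds=[0,3040]

Answer: [0,100] [0,200] [0,400] [0,800] [0,1600] [0,3040] [0,3040] [0,3040] [0,3040] [0,3040]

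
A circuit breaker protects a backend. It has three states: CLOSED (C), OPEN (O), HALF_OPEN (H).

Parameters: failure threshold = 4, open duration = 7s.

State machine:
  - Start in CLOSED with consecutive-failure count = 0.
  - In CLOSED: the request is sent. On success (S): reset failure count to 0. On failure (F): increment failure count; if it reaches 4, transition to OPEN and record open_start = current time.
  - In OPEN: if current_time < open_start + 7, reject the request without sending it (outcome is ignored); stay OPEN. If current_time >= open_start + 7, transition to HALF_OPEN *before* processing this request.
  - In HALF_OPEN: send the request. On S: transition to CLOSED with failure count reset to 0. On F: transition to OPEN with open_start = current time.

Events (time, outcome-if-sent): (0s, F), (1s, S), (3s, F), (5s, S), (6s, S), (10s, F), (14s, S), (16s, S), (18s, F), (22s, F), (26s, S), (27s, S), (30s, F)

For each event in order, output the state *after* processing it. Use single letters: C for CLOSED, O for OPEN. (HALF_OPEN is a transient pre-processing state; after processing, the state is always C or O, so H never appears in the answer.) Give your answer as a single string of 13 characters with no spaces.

Answer: CCCCCCCCCCCCC

Derivation:
State after each event:
  event#1 t=0s outcome=F: state=CLOSED
  event#2 t=1s outcome=S: state=CLOSED
  event#3 t=3s outcome=F: state=CLOSED
  event#4 t=5s outcome=S: state=CLOSED
  event#5 t=6s outcome=S: state=CLOSED
  event#6 t=10s outcome=F: state=CLOSED
  event#7 t=14s outcome=S: state=CLOSED
  event#8 t=16s outcome=S: state=CLOSED
  event#9 t=18s outcome=F: state=CLOSED
  event#10 t=22s outcome=F: state=CLOSED
  event#11 t=26s outcome=S: state=CLOSED
  event#12 t=27s outcome=S: state=CLOSED
  event#13 t=30s outcome=F: state=CLOSED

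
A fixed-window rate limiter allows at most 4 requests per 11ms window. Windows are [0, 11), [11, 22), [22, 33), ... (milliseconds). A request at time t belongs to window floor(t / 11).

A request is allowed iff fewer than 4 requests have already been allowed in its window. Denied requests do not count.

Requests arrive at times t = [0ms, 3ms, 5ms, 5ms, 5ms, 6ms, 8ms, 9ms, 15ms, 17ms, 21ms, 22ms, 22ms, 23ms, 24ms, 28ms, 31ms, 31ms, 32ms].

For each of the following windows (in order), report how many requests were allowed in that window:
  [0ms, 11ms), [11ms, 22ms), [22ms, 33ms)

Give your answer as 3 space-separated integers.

Processing requests:
  req#1 t=0ms (window 0): ALLOW
  req#2 t=3ms (window 0): ALLOW
  req#3 t=5ms (window 0): ALLOW
  req#4 t=5ms (window 0): ALLOW
  req#5 t=5ms (window 0): DENY
  req#6 t=6ms (window 0): DENY
  req#7 t=8ms (window 0): DENY
  req#8 t=9ms (window 0): DENY
  req#9 t=15ms (window 1): ALLOW
  req#10 t=17ms (window 1): ALLOW
  req#11 t=21ms (window 1): ALLOW
  req#12 t=22ms (window 2): ALLOW
  req#13 t=22ms (window 2): ALLOW
  req#14 t=23ms (window 2): ALLOW
  req#15 t=24ms (window 2): ALLOW
  req#16 t=28ms (window 2): DENY
  req#17 t=31ms (window 2): DENY
  req#18 t=31ms (window 2): DENY
  req#19 t=32ms (window 2): DENY

Allowed counts by window: 4 3 4

Answer: 4 3 4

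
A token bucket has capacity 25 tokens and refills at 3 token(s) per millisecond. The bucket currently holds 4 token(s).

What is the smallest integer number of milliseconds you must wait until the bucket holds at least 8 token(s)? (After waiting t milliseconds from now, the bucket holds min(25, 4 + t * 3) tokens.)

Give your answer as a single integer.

Answer: 2

Derivation:
Need 4 + t * 3 >= 8, so t >= 4/3.
Smallest integer t = ceil(4/3) = 2.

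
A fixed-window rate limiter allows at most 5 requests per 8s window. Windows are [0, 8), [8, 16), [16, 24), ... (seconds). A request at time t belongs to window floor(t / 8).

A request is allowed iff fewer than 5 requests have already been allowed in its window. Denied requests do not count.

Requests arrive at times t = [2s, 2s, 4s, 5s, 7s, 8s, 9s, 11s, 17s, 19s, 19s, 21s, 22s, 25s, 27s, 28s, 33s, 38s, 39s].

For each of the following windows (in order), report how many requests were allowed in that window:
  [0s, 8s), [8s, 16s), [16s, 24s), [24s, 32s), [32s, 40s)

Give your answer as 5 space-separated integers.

Answer: 5 3 5 3 3

Derivation:
Processing requests:
  req#1 t=2s (window 0): ALLOW
  req#2 t=2s (window 0): ALLOW
  req#3 t=4s (window 0): ALLOW
  req#4 t=5s (window 0): ALLOW
  req#5 t=7s (window 0): ALLOW
  req#6 t=8s (window 1): ALLOW
  req#7 t=9s (window 1): ALLOW
  req#8 t=11s (window 1): ALLOW
  req#9 t=17s (window 2): ALLOW
  req#10 t=19s (window 2): ALLOW
  req#11 t=19s (window 2): ALLOW
  req#12 t=21s (window 2): ALLOW
  req#13 t=22s (window 2): ALLOW
  req#14 t=25s (window 3): ALLOW
  req#15 t=27s (window 3): ALLOW
  req#16 t=28s (window 3): ALLOW
  req#17 t=33s (window 4): ALLOW
  req#18 t=38s (window 4): ALLOW
  req#19 t=39s (window 4): ALLOW

Allowed counts by window: 5 3 5 3 3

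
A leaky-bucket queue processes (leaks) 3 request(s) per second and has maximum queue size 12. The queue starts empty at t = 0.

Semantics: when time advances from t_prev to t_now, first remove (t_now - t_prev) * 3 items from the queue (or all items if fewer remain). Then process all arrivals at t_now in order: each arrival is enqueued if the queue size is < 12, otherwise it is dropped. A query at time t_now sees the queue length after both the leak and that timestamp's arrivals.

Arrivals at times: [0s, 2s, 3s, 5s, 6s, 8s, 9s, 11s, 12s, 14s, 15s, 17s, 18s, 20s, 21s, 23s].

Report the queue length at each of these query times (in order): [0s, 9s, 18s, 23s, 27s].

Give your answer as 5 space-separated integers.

Answer: 1 1 1 1 0

Derivation:
Queue lengths at query times:
  query t=0s: backlog = 1
  query t=9s: backlog = 1
  query t=18s: backlog = 1
  query t=23s: backlog = 1
  query t=27s: backlog = 0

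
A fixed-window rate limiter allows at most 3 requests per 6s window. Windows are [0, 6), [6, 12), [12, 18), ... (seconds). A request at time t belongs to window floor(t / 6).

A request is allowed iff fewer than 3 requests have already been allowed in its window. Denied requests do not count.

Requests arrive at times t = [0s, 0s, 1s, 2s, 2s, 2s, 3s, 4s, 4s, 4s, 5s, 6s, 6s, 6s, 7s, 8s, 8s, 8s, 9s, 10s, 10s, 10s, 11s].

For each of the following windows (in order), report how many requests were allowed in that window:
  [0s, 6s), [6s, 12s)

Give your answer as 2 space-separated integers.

Processing requests:
  req#1 t=0s (window 0): ALLOW
  req#2 t=0s (window 0): ALLOW
  req#3 t=1s (window 0): ALLOW
  req#4 t=2s (window 0): DENY
  req#5 t=2s (window 0): DENY
  req#6 t=2s (window 0): DENY
  req#7 t=3s (window 0): DENY
  req#8 t=4s (window 0): DENY
  req#9 t=4s (window 0): DENY
  req#10 t=4s (window 0): DENY
  req#11 t=5s (window 0): DENY
  req#12 t=6s (window 1): ALLOW
  req#13 t=6s (window 1): ALLOW
  req#14 t=6s (window 1): ALLOW
  req#15 t=7s (window 1): DENY
  req#16 t=8s (window 1): DENY
  req#17 t=8s (window 1): DENY
  req#18 t=8s (window 1): DENY
  req#19 t=9s (window 1): DENY
  req#20 t=10s (window 1): DENY
  req#21 t=10s (window 1): DENY
  req#22 t=10s (window 1): DENY
  req#23 t=11s (window 1): DENY

Allowed counts by window: 3 3

Answer: 3 3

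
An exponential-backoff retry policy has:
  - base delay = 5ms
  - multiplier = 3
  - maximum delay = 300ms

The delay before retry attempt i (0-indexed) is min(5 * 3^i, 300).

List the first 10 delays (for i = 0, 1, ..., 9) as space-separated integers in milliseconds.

Answer: 5 15 45 135 300 300 300 300 300 300

Derivation:
Computing each delay:
  i=0: min(5*3^0, 300) = 5
  i=1: min(5*3^1, 300) = 15
  i=2: min(5*3^2, 300) = 45
  i=3: min(5*3^3, 300) = 135
  i=4: min(5*3^4, 300) = 300
  i=5: min(5*3^5, 300) = 300
  i=6: min(5*3^6, 300) = 300
  i=7: min(5*3^7, 300) = 300
  i=8: min(5*3^8, 300) = 300
  i=9: min(5*3^9, 300) = 300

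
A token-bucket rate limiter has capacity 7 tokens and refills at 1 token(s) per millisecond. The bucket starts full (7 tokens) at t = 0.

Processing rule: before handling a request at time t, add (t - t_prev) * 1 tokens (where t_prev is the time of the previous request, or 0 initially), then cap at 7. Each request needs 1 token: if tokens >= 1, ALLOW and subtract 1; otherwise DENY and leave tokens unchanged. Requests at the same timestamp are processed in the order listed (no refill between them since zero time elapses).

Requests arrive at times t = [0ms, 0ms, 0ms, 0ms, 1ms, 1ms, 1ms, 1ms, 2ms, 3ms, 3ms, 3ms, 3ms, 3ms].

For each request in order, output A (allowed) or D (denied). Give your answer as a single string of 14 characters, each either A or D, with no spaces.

Answer: AAAAAAAAAADDDD

Derivation:
Simulating step by step:
  req#1 t=0ms: ALLOW
  req#2 t=0ms: ALLOW
  req#3 t=0ms: ALLOW
  req#4 t=0ms: ALLOW
  req#5 t=1ms: ALLOW
  req#6 t=1ms: ALLOW
  req#7 t=1ms: ALLOW
  req#8 t=1ms: ALLOW
  req#9 t=2ms: ALLOW
  req#10 t=3ms: ALLOW
  req#11 t=3ms: DENY
  req#12 t=3ms: DENY
  req#13 t=3ms: DENY
  req#14 t=3ms: DENY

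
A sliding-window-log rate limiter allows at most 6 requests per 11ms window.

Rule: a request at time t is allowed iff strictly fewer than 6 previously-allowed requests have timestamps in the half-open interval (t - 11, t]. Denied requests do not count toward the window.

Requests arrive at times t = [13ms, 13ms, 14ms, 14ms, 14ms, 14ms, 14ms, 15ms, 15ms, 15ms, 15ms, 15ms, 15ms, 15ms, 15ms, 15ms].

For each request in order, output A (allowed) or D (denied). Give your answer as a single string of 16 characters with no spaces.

Tracking allowed requests in the window:
  req#1 t=13ms: ALLOW
  req#2 t=13ms: ALLOW
  req#3 t=14ms: ALLOW
  req#4 t=14ms: ALLOW
  req#5 t=14ms: ALLOW
  req#6 t=14ms: ALLOW
  req#7 t=14ms: DENY
  req#8 t=15ms: DENY
  req#9 t=15ms: DENY
  req#10 t=15ms: DENY
  req#11 t=15ms: DENY
  req#12 t=15ms: DENY
  req#13 t=15ms: DENY
  req#14 t=15ms: DENY
  req#15 t=15ms: DENY
  req#16 t=15ms: DENY

Answer: AAAAAADDDDDDDDDD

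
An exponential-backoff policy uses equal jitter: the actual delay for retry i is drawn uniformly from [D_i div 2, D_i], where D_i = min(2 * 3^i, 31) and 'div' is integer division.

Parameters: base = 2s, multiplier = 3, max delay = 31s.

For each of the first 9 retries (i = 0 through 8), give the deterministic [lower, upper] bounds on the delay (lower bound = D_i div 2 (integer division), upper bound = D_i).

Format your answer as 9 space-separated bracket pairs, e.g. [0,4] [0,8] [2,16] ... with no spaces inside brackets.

Answer: [1,2] [3,6] [9,18] [15,31] [15,31] [15,31] [15,31] [15,31] [15,31]

Derivation:
Computing bounds per retry:
  i=0: D_i=min(2*3^0,31)=2, bounds=[1,2]
  i=1: D_i=min(2*3^1,31)=6, bounds=[3,6]
  i=2: D_i=min(2*3^2,31)=18, bounds=[9,18]
  i=3: D_i=min(2*3^3,31)=31, bounds=[15,31]
  i=4: D_i=min(2*3^4,31)=31, bounds=[15,31]
  i=5: D_i=min(2*3^5,31)=31, bounds=[15,31]
  i=6: D_i=min(2*3^6,31)=31, bounds=[15,31]
  i=7: D_i=min(2*3^7,31)=31, bounds=[15,31]
  i=8: D_i=min(2*3^8,31)=31, bounds=[15,31]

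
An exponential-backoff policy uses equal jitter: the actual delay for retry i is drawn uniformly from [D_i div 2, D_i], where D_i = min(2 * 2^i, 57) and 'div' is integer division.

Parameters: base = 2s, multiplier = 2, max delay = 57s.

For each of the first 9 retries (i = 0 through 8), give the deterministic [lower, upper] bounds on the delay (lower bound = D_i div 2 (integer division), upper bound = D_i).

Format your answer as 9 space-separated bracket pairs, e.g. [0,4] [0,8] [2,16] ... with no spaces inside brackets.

Computing bounds per retry:
  i=0: D_i=min(2*2^0,57)=2, bounds=[1,2]
  i=1: D_i=min(2*2^1,57)=4, bounds=[2,4]
  i=2: D_i=min(2*2^2,57)=8, bounds=[4,8]
  i=3: D_i=min(2*2^3,57)=16, bounds=[8,16]
  i=4: D_i=min(2*2^4,57)=32, bounds=[16,32]
  i=5: D_i=min(2*2^5,57)=57, bounds=[28,57]
  i=6: D_i=min(2*2^6,57)=57, bounds=[28,57]
  i=7: D_i=min(2*2^7,57)=57, bounds=[28,57]
  i=8: D_i=min(2*2^8,57)=57, bounds=[28,57]

Answer: [1,2] [2,4] [4,8] [8,16] [16,32] [28,57] [28,57] [28,57] [28,57]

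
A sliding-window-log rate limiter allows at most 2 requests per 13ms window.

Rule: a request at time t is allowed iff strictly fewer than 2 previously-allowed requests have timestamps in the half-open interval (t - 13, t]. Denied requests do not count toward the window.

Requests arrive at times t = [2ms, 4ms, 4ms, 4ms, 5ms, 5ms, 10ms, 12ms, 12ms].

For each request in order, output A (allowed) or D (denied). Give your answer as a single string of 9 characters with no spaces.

Answer: AADDDDDDD

Derivation:
Tracking allowed requests in the window:
  req#1 t=2ms: ALLOW
  req#2 t=4ms: ALLOW
  req#3 t=4ms: DENY
  req#4 t=4ms: DENY
  req#5 t=5ms: DENY
  req#6 t=5ms: DENY
  req#7 t=10ms: DENY
  req#8 t=12ms: DENY
  req#9 t=12ms: DENY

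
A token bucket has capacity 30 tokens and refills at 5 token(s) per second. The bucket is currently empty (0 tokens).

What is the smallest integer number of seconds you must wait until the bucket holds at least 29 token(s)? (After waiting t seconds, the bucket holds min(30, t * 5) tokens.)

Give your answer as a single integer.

Need t * 5 >= 29, so t >= 29/5.
Smallest integer t = ceil(29/5) = 6.

Answer: 6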